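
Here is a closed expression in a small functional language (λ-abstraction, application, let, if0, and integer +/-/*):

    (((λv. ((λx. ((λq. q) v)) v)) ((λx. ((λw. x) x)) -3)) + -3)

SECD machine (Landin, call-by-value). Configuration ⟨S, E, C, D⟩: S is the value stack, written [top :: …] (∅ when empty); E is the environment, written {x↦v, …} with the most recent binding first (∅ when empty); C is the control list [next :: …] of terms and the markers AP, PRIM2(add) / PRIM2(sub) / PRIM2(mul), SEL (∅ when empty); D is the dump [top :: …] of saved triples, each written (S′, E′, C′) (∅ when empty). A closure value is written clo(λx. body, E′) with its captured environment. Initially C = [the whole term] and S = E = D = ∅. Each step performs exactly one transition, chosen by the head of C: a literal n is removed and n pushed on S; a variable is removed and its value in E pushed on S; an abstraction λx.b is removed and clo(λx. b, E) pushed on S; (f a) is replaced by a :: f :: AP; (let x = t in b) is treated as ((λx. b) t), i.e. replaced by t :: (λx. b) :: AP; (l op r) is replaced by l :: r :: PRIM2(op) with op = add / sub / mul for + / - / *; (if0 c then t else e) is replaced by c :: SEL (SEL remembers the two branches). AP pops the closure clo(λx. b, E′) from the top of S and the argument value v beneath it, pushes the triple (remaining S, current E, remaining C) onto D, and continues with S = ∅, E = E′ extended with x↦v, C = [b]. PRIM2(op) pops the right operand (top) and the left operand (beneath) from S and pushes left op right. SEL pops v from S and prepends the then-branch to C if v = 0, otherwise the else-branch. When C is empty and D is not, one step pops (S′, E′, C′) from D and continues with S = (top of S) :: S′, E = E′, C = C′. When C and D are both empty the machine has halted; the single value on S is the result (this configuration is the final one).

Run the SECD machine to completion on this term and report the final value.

Answer: -6

Machine steps:
0. <S=∅, E=∅, C=[(((λv. ((λx. ((λq. q) v)) v)) ((λx. ((λw. x) x)) -3)) + -3)], D=∅>
1. <S=∅, E=∅, C=[((λv. ((λx. ((λq. q) v)) v)) ((λx. ((λw. x) x)) -3)) :: -3 :: PRIM2(add)], D=∅>
2. <S=∅, E=∅, C=[((λx. ((λw. x) x)) -3) :: (λv. ((λx. ((λq. q) v)) v)) :: AP :: -3 :: PRIM2(add)], D=∅>
3. <S=∅, E=∅, C=[-3 :: (λx. ((λw. x) x)) :: AP :: (λv. ((λx. ((λq. q) v)) v)) :: AP :: -3 :: PRIM2(add)], D=∅>
4. <S=[-3], E=∅, C=[(λx. ((λw. x) x)) :: AP :: (λv. ((λx. ((λq. q) v)) v)) :: AP :: -3 :: PRIM2(add)], D=∅>
5. <S=[clo(λx. ((λw. x) x), ∅) :: -3], E=∅, C=[AP :: (λv. ((λx. ((λq. q) v)) v)) :: AP :: -3 :: PRIM2(add)], D=∅>
6. <S=∅, E={x↦-3}, C=[((λw. x) x)], D=[(∅, ∅, [(λv. ((λx. ((λq. q) v)) v)) :: AP :: -3 :: PRIM2(add)])]>
7. <S=∅, E={x↦-3}, C=[x :: (λw. x) :: AP], D=[(∅, ∅, [(λv. ((λx. ((λq. q) v)) v)) :: AP :: -3 :: PRIM2(add)])]>
8. <S=[-3], E={x↦-3}, C=[(λw. x) :: AP], D=[(∅, ∅, [(λv. ((λx. ((λq. q) v)) v)) :: AP :: -3 :: PRIM2(add)])]>
9. <S=[clo(λw. x, {x↦-3}) :: -3], E={x↦-3}, C=[AP], D=[(∅, ∅, [(λv. ((λx. ((λq. q) v)) v)) :: AP :: -3 :: PRIM2(add)])]>
10. <S=∅, E={w↦-3, x↦-3}, C=[x], D=[(∅, {x↦-3}, ∅) :: (∅, ∅, [(λv. ((λx. ((λq. q) v)) v)) :: AP :: -3 :: PRIM2(add)])]>
11. <S=[-3], E={w↦-3, x↦-3}, C=∅, D=[(∅, {x↦-3}, ∅) :: (∅, ∅, [(λv. ((λx. ((λq. q) v)) v)) :: AP :: -3 :: PRIM2(add)])]>
12. <S=[-3], E={x↦-3}, C=∅, D=[(∅, ∅, [(λv. ((λx. ((λq. q) v)) v)) :: AP :: -3 :: PRIM2(add)])]>
13. <S=[-3], E=∅, C=[(λv. ((λx. ((λq. q) v)) v)) :: AP :: -3 :: PRIM2(add)], D=∅>
14. <S=[clo(λv. ((λx. ((λq. q) v)) v), ∅) :: -3], E=∅, C=[AP :: -3 :: PRIM2(add)], D=∅>
15. <S=∅, E={v↦-3}, C=[((λx. ((λq. q) v)) v)], D=[(∅, ∅, [-3 :: PRIM2(add)])]>
16. <S=∅, E={v↦-3}, C=[v :: (λx. ((λq. q) v)) :: AP], D=[(∅, ∅, [-3 :: PRIM2(add)])]>
17. <S=[-3], E={v↦-3}, C=[(λx. ((λq. q) v)) :: AP], D=[(∅, ∅, [-3 :: PRIM2(add)])]>
18. <S=[clo(λx. ((λq. q) v), {v↦-3}) :: -3], E={v↦-3}, C=[AP], D=[(∅, ∅, [-3 :: PRIM2(add)])]>
19. <S=∅, E={x↦-3, v↦-3}, C=[((λq. q) v)], D=[(∅, {v↦-3}, ∅) :: (∅, ∅, [-3 :: PRIM2(add)])]>
20. <S=∅, E={x↦-3, v↦-3}, C=[v :: (λq. q) :: AP], D=[(∅, {v↦-3}, ∅) :: (∅, ∅, [-3 :: PRIM2(add)])]>
21. <S=[-3], E={x↦-3, v↦-3}, C=[(λq. q) :: AP], D=[(∅, {v↦-3}, ∅) :: (∅, ∅, [-3 :: PRIM2(add)])]>
22. <S=[clo(λq. q, {x↦-3, v↦-3}) :: -3], E={x↦-3, v↦-3}, C=[AP], D=[(∅, {v↦-3}, ∅) :: (∅, ∅, [-3 :: PRIM2(add)])]>
23. <S=∅, E={q↦-3, x↦-3, v↦-3}, C=[q], D=[(∅, {x↦-3, v↦-3}, ∅) :: (∅, {v↦-3}, ∅) :: (∅, ∅, [-3 :: PRIM2(add)])]>
24. <S=[-3], E={q↦-3, x↦-3, v↦-3}, C=∅, D=[(∅, {x↦-3, v↦-3}, ∅) :: (∅, {v↦-3}, ∅) :: (∅, ∅, [-3 :: PRIM2(add)])]>
25. <S=[-3], E={x↦-3, v↦-3}, C=∅, D=[(∅, {v↦-3}, ∅) :: (∅, ∅, [-3 :: PRIM2(add)])]>
26. <S=[-3], E={v↦-3}, C=∅, D=[(∅, ∅, [-3 :: PRIM2(add)])]>
27. <S=[-3], E=∅, C=[-3 :: PRIM2(add)], D=∅>
28. <S=[-3 :: -3], E=∅, C=[PRIM2(add)], D=∅>
29. <S=[-6], E=∅, C=∅, D=∅>
→ final value -6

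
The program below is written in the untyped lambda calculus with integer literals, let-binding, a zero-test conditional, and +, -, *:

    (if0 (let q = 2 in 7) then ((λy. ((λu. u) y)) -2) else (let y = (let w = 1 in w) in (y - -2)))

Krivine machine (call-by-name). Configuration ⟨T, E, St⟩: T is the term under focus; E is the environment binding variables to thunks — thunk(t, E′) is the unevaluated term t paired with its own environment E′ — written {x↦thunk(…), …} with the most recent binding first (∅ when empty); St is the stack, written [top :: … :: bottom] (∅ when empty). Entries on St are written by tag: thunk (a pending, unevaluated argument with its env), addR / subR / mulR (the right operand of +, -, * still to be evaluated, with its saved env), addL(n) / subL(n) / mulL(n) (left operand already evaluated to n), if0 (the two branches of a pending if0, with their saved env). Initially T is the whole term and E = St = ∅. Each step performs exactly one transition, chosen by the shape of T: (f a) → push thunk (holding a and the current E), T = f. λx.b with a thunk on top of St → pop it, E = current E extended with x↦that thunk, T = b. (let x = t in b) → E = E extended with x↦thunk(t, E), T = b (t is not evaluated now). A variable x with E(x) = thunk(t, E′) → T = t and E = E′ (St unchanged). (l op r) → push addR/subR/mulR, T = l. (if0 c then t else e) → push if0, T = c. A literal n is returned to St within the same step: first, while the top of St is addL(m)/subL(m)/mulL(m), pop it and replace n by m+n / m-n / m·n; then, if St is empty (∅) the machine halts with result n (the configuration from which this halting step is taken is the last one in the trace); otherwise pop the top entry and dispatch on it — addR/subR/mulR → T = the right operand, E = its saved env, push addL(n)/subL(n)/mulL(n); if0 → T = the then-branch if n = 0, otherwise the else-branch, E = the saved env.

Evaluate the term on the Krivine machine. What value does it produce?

step 0: ⟨T=(if0 (let q = 2 in 7) then ((λy. ((λu. u) y)) -2) else (let y = (let w = 1 in w) in (y - -2))); E=∅; St=∅⟩
step 1: ⟨T=(let q = 2 in 7); E=∅; St=[if0]⟩
step 2: ⟨T=7; E={q↦thunk(2, ∅)}; St=[if0]⟩
step 3: ⟨T=(let y = (let w = 1 in w) in (y - -2)); E=∅; St=∅⟩
step 4: ⟨T=(y - -2); E={y↦thunk((let w = 1 in w), ∅)}; St=∅⟩
step 5: ⟨T=y; E={y↦thunk((let w = 1 in w), ∅)}; St=[subR]⟩
step 6: ⟨T=(let w = 1 in w); E=∅; St=[subR]⟩
step 7: ⟨T=w; E={w↦thunk(1, ∅)}; St=[subR]⟩
step 8: ⟨T=1; E=∅; St=[subR]⟩
step 9: ⟨T=-2; E={y↦thunk((let w = 1 in w), ∅)}; St=[subL(1)]⟩
→ final value 3

Answer: 3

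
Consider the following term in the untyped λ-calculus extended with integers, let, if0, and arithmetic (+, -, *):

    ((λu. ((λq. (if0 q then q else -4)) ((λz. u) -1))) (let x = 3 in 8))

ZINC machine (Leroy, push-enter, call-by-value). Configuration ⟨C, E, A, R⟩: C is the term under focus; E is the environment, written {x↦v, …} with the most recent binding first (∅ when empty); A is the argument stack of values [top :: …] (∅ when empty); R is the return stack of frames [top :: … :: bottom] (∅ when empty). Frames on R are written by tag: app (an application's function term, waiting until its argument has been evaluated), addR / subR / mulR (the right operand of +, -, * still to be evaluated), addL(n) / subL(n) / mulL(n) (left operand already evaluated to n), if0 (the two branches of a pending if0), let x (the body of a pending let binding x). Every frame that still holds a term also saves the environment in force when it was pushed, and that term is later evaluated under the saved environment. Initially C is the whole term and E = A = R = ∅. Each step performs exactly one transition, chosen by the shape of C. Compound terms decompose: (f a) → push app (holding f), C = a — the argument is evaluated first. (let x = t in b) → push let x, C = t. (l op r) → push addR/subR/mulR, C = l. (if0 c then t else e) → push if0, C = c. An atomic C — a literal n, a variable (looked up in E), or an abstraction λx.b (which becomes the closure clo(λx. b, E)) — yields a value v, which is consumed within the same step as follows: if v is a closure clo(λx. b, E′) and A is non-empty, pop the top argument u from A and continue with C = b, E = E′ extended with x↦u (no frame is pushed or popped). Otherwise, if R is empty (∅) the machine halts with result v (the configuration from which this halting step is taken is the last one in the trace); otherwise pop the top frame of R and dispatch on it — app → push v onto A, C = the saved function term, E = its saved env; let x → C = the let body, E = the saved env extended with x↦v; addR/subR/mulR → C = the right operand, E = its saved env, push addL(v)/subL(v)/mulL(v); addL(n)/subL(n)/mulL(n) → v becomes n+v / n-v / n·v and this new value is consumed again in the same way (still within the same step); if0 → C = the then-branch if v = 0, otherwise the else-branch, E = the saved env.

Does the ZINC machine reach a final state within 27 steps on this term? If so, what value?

[0] [C=((λu. ((λq. (if0 q then q else -4)) ((λz. u) -1))) (let x = 3 in 8)) | E=∅ | A=∅ | R=∅]
[1] [C=(let x = 3 in 8) | E=∅ | A=∅ | R=[app]]
[2] [C=3 | E=∅ | A=∅ | R=[let x :: app]]
[3] [C=8 | E={x↦3} | A=∅ | R=[app]]
[4] [C=(λu. ((λq. (if0 q then q else -4)) ((λz. u) -1))) | E=∅ | A=[8] | R=∅]
[5] [C=((λq. (if0 q then q else -4)) ((λz. u) -1)) | E={u↦8} | A=∅ | R=∅]
[6] [C=((λz. u) -1) | E={u↦8} | A=∅ | R=[app]]
[7] [C=-1 | E={u↦8} | A=∅ | R=[app :: app]]
[8] [C=(λz. u) | E={u↦8} | A=[-1] | R=[app]]
[9] [C=u | E={z↦-1, u↦8} | A=∅ | R=[app]]
[10] [C=(λq. (if0 q then q else -4)) | E={u↦8} | A=[8] | R=∅]
[11] [C=(if0 q then q else -4) | E={q↦8, u↦8} | A=∅ | R=∅]
[12] [C=q | E={q↦8, u↦8} | A=∅ | R=[if0]]
[13] [C=-4 | E={q↦8, u↦8} | A=∅ | R=∅]
→ final value -4

Answer: -4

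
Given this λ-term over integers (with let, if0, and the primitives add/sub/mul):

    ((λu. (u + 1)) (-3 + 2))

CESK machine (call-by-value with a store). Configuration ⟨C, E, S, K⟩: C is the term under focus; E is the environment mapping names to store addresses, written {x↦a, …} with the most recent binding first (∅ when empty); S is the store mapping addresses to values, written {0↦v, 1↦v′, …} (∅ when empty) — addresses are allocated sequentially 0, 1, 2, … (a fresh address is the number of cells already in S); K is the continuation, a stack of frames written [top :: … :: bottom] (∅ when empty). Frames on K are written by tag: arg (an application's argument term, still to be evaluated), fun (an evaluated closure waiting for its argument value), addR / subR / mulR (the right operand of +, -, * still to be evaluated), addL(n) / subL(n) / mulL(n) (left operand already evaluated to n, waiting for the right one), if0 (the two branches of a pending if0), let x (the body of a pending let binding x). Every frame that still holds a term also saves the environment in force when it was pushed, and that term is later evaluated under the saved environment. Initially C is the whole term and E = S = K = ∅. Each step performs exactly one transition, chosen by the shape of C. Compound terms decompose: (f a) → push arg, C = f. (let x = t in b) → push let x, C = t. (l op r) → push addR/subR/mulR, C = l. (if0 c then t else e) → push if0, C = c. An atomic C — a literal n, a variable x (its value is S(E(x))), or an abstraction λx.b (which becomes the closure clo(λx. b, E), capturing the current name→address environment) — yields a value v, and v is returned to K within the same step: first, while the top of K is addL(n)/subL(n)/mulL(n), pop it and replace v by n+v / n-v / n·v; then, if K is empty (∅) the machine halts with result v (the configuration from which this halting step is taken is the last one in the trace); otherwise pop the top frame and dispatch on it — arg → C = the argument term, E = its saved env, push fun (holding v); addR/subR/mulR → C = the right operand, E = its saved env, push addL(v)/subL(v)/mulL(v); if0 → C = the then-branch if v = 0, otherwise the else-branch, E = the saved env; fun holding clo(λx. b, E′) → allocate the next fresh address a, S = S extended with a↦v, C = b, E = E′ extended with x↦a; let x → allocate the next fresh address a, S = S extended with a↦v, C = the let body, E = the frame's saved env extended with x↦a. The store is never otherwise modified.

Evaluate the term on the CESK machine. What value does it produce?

Answer: 0

Machine steps:
step 0: [C=((λu. (u + 1)) (-3 + 2)) | E=∅ | S=∅ | K=∅]
step 1: [C=(λu. (u + 1)) | E=∅ | S=∅ | K=[arg]]
step 2: [C=(-3 + 2) | E=∅ | S=∅ | K=[fun]]
step 3: [C=-3 | E=∅ | S=∅ | K=[addR :: fun]]
step 4: [C=2 | E=∅ | S=∅ | K=[addL(-3) :: fun]]
step 5: [C=(u + 1) | E={u↦0} | S={0↦-1} | K=∅]
step 6: [C=u | E={u↦0} | S={0↦-1} | K=[addR]]
step 7: [C=1 | E={u↦0} | S={0↦-1} | K=[addL(-1)]]
→ final value 0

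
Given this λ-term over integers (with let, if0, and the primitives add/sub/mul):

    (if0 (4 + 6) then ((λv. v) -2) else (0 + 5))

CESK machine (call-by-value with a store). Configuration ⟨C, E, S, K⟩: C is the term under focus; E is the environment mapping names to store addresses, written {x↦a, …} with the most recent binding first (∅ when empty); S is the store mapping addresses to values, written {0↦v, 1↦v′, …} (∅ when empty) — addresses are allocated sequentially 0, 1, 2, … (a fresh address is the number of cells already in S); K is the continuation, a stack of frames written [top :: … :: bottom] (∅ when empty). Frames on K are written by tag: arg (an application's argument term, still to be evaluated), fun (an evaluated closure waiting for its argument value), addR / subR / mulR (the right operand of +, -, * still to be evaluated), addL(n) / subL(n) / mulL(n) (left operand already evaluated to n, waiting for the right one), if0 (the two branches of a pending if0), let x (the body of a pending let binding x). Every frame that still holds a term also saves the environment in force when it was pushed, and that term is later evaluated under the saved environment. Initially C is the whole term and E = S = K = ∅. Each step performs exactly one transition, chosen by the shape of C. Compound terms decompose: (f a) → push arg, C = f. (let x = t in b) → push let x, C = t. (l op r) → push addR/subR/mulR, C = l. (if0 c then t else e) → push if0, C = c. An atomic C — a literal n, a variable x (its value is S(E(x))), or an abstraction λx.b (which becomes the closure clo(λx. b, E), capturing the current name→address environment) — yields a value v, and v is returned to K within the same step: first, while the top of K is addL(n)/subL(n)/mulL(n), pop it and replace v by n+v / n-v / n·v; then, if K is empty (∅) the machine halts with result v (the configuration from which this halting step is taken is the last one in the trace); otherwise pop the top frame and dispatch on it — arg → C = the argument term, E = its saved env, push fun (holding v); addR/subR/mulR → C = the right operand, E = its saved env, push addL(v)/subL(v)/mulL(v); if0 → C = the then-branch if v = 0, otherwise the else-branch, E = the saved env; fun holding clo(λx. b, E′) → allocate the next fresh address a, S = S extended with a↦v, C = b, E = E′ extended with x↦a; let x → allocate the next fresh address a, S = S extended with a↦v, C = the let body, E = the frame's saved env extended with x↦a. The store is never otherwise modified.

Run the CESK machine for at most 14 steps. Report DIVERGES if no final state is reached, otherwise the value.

0. ⟨C=(if0 (4 + 6) then ((λv. v) -2) else (0 + 5)); E=∅; S=∅; K=∅⟩
1. ⟨C=(4 + 6); E=∅; S=∅; K=[if0]⟩
2. ⟨C=4; E=∅; S=∅; K=[addR :: if0]⟩
3. ⟨C=6; E=∅; S=∅; K=[addL(4) :: if0]⟩
4. ⟨C=(0 + 5); E=∅; S=∅; K=∅⟩
5. ⟨C=0; E=∅; S=∅; K=[addR]⟩
6. ⟨C=5; E=∅; S=∅; K=[addL(0)]⟩
→ final value 5

Answer: 5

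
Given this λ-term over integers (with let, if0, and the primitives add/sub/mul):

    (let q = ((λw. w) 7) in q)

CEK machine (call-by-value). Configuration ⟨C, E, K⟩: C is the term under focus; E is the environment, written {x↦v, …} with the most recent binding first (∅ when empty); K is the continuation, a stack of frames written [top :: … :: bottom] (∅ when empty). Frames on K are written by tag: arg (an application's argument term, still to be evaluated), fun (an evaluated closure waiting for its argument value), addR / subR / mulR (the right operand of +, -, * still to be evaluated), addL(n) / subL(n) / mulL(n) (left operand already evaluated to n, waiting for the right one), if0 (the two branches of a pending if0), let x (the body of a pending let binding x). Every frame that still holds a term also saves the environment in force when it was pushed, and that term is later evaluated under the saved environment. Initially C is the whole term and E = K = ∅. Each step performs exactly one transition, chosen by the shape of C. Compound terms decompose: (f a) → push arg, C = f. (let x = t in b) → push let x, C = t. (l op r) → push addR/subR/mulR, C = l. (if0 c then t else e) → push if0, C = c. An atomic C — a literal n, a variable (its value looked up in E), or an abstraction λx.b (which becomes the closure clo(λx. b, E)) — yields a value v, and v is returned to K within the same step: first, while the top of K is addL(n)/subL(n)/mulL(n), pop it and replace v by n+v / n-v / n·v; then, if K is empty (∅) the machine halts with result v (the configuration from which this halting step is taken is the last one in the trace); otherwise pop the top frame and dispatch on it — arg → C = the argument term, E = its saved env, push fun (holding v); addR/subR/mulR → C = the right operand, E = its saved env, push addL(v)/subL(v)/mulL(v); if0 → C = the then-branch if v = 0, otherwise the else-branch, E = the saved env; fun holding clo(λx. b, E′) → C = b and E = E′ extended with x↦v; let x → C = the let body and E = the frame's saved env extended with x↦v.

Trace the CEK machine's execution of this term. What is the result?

Answer: 7

Execution trace:
t=0: [C=(let q = ((λw. w) 7) in q) | E=∅ | K=∅]
t=1: [C=((λw. w) 7) | E=∅ | K=[let q]]
t=2: [C=(λw. w) | E=∅ | K=[arg :: let q]]
t=3: [C=7 | E=∅ | K=[fun :: let q]]
t=4: [C=w | E={w↦7} | K=[let q]]
t=5: [C=q | E={q↦7} | K=∅]
→ final value 7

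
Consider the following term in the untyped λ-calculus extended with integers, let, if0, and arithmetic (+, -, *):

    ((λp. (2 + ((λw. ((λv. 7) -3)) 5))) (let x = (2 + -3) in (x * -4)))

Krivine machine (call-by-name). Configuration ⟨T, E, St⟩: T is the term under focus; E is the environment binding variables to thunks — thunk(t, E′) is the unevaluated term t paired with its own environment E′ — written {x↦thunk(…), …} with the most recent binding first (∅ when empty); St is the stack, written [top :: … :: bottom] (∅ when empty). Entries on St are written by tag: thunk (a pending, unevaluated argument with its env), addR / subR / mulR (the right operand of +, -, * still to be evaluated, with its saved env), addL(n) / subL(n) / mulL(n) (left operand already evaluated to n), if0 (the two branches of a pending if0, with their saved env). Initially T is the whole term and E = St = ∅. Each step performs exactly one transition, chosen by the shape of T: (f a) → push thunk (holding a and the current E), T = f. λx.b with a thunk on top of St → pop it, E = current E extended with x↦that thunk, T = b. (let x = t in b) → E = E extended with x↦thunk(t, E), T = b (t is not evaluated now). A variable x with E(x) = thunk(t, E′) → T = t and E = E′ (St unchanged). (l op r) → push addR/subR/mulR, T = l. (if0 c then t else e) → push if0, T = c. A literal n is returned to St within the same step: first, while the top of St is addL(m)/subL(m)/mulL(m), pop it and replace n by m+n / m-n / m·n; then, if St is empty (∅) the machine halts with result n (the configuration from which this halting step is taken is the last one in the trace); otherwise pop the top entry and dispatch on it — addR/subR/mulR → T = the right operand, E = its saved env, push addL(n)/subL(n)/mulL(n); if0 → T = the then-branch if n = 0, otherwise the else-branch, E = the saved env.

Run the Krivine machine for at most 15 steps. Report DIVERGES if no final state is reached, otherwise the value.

step 0: <T=((λp. (2 + ((λw. ((λv. 7) -3)) 5))) (let x = (2 + -3) in (x * -4))), E=∅, St=∅>
step 1: <T=(λp. (2 + ((λw. ((λv. 7) -3)) 5))), E=∅, St=[thunk]>
step 2: <T=(2 + ((λw. ((λv. 7) -3)) 5)), E={p↦thunk((let x = (2 + -3) in (x * -4)), ∅)}, St=∅>
step 3: <T=2, E={p↦thunk((let x = (2 + -3) in (x * -4)), ∅)}, St=[addR]>
step 4: <T=((λw. ((λv. 7) -3)) 5), E={p↦thunk((let x = (2 + -3) in (x * -4)), ∅)}, St=[addL(2)]>
step 5: <T=(λw. ((λv. 7) -3)), E={p↦thunk((let x = (2 + -3) in (x * -4)), ∅)}, St=[thunk :: addL(2)]>
step 6: <T=((λv. 7) -3), E={w↦thunk(5, {p↦thunk((let x = (2 + -3) in (x * -4)), ∅)}), p↦thunk((let x = (2 + -3) in (x * -4)), ∅)}, St=[addL(2)]>
step 7: <T=(λv. 7), E={w↦thunk(5, {p↦thunk((let x = (2 + -3) in (x * -4)), ∅)}), p↦thunk((let x = (2 + -3) in (x * -4)), ∅)}, St=[thunk :: addL(2)]>
step 8: <T=7, E={v↦thunk(-3, {w↦thunk(5, {p↦thunk((let x = (2 + -3) in (x * -4)), ∅)}), p↦thunk((let x = (2 + -3) in (x * -4)), ∅)}), w↦thunk(5, {p↦thunk((let x = (2 + -3) in (x * -4)), ∅)}), p↦thunk((let x = (2 + -3) in (x * -4)), ∅)}, St=[addL(2)]>
→ final value 9

Answer: 9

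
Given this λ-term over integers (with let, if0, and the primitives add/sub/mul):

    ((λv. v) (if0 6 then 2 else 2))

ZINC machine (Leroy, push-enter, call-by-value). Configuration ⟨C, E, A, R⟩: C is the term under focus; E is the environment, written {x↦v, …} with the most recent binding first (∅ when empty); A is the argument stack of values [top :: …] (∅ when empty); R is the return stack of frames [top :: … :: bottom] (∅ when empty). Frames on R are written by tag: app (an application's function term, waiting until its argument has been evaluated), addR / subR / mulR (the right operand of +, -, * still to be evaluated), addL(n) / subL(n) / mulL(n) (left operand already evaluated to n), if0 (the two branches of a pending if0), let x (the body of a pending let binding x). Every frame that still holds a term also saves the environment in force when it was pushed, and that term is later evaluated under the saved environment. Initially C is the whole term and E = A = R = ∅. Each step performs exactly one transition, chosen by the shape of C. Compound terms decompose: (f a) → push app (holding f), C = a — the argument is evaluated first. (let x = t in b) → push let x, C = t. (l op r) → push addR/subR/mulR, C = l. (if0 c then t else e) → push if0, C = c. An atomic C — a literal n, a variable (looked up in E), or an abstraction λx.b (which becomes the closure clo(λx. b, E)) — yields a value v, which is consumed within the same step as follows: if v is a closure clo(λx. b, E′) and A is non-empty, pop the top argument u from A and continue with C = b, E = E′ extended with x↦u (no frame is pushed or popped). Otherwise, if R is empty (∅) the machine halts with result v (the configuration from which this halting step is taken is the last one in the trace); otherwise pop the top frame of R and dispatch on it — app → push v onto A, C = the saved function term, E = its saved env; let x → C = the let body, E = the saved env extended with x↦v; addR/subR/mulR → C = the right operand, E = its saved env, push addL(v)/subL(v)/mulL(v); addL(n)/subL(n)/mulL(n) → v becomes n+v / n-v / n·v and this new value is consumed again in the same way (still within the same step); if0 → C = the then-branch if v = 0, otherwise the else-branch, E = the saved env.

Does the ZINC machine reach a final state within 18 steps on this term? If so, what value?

0. [C=((λv. v) (if0 6 then 2 else 2)) | E=∅ | A=∅ | R=∅]
1. [C=(if0 6 then 2 else 2) | E=∅ | A=∅ | R=[app]]
2. [C=6 | E=∅ | A=∅ | R=[if0 :: app]]
3. [C=2 | E=∅ | A=∅ | R=[app]]
4. [C=(λv. v) | E=∅ | A=[2] | R=∅]
5. [C=v | E={v↦2} | A=∅ | R=∅]
→ final value 2

Answer: 2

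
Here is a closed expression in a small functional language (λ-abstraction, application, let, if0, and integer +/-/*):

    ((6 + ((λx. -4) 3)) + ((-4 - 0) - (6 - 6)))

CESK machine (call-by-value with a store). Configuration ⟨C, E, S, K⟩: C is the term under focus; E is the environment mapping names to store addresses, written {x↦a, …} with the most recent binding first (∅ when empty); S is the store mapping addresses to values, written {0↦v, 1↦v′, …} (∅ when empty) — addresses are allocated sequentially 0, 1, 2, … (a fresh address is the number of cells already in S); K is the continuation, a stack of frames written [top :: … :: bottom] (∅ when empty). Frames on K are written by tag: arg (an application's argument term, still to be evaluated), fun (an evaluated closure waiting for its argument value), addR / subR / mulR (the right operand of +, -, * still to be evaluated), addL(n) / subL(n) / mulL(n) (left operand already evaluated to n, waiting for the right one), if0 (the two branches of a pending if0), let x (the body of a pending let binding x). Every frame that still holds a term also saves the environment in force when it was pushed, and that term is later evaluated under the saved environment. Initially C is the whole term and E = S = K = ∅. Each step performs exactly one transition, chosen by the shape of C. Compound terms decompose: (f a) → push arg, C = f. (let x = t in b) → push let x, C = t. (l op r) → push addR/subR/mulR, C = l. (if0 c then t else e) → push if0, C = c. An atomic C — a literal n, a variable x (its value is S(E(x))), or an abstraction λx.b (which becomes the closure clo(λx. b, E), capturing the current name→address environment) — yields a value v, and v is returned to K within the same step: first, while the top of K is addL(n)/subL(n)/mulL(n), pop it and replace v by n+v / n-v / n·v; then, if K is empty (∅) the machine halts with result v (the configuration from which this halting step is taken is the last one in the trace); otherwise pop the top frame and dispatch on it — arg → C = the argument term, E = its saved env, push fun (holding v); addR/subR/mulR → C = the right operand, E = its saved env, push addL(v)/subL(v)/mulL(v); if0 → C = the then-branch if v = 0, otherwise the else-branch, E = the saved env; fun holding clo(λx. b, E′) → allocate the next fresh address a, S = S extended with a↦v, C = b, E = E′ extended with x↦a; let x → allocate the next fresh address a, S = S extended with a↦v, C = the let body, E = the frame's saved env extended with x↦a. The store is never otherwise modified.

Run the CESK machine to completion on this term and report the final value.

step 0: <C=((6 + ((λx. -4) 3)) + ((-4 - 0) - (6 - 6))), E=∅, S=∅, K=∅>
step 1: <C=(6 + ((λx. -4) 3)), E=∅, S=∅, K=[addR]>
step 2: <C=6, E=∅, S=∅, K=[addR :: addR]>
step 3: <C=((λx. -4) 3), E=∅, S=∅, K=[addL(6) :: addR]>
step 4: <C=(λx. -4), E=∅, S=∅, K=[arg :: addL(6) :: addR]>
step 5: <C=3, E=∅, S=∅, K=[fun :: addL(6) :: addR]>
step 6: <C=-4, E={x↦0}, S={0↦3}, K=[addL(6) :: addR]>
step 7: <C=((-4 - 0) - (6 - 6)), E=∅, S={0↦3}, K=[addL(2)]>
step 8: <C=(-4 - 0), E=∅, S={0↦3}, K=[subR :: addL(2)]>
step 9: <C=-4, E=∅, S={0↦3}, K=[subR :: subR :: addL(2)]>
step 10: <C=0, E=∅, S={0↦3}, K=[subL(-4) :: subR :: addL(2)]>
step 11: <C=(6 - 6), E=∅, S={0↦3}, K=[subL(-4) :: addL(2)]>
step 12: <C=6, E=∅, S={0↦3}, K=[subR :: subL(-4) :: addL(2)]>
step 13: <C=6, E=∅, S={0↦3}, K=[subL(6) :: subL(-4) :: addL(2)]>
→ final value -2

Answer: -2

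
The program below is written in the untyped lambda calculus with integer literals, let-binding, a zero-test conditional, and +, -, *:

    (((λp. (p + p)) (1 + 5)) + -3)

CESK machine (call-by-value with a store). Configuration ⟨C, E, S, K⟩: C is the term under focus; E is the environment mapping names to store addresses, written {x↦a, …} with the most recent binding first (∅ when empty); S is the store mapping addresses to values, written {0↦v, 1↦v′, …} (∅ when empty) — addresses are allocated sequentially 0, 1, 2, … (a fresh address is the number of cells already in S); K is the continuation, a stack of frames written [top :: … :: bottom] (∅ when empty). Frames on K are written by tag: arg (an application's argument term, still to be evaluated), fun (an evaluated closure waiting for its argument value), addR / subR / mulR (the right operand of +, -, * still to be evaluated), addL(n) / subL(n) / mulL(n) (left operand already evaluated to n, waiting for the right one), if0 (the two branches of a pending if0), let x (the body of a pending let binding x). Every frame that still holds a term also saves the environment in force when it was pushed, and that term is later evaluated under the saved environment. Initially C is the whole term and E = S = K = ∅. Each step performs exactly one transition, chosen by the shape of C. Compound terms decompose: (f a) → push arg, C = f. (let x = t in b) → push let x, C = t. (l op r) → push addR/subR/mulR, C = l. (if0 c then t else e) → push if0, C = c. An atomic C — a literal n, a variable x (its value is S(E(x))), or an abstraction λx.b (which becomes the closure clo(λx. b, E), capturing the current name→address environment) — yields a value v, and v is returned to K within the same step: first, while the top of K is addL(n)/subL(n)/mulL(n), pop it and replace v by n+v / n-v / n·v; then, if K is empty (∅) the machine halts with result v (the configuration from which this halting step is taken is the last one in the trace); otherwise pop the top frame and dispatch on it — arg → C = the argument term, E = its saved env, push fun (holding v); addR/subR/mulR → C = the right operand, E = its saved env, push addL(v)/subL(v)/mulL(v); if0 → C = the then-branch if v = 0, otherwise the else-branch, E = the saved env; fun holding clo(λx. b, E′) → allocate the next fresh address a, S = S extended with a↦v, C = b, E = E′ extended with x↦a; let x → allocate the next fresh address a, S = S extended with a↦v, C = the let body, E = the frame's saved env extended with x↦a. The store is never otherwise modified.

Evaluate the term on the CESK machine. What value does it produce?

step 0: <C=(((λp. (p + p)) (1 + 5)) + -3), E=∅, S=∅, K=∅>
step 1: <C=((λp. (p + p)) (1 + 5)), E=∅, S=∅, K=[addR]>
step 2: <C=(λp. (p + p)), E=∅, S=∅, K=[arg :: addR]>
step 3: <C=(1 + 5), E=∅, S=∅, K=[fun :: addR]>
step 4: <C=1, E=∅, S=∅, K=[addR :: fun :: addR]>
step 5: <C=5, E=∅, S=∅, K=[addL(1) :: fun :: addR]>
step 6: <C=(p + p), E={p↦0}, S={0↦6}, K=[addR]>
step 7: <C=p, E={p↦0}, S={0↦6}, K=[addR :: addR]>
step 8: <C=p, E={p↦0}, S={0↦6}, K=[addL(6) :: addR]>
step 9: <C=-3, E=∅, S={0↦6}, K=[addL(12)]>
→ final value 9

Answer: 9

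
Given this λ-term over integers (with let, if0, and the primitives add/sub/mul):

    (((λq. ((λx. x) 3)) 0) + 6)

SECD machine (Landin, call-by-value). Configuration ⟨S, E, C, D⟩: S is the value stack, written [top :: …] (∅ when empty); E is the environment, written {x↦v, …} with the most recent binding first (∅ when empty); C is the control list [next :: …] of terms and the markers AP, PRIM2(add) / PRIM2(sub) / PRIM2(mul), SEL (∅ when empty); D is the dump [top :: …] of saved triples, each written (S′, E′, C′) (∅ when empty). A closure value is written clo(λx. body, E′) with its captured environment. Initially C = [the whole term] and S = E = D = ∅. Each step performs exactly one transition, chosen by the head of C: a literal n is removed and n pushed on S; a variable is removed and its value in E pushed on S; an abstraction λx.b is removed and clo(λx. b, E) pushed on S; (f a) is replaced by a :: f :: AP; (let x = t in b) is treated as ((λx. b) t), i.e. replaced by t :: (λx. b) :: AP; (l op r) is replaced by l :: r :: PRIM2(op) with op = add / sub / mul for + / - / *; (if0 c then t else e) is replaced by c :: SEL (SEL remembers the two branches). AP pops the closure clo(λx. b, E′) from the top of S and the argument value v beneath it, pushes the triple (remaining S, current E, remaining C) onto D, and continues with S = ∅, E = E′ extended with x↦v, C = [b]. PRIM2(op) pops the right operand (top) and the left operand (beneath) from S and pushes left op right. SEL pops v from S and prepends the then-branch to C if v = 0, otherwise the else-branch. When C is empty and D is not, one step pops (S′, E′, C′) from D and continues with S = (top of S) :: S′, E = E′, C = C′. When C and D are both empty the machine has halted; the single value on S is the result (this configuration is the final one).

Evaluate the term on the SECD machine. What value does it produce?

Answer: 9

Machine steps:
0. [S=∅ | E=∅ | C=[(((λq. ((λx. x) 3)) 0) + 6)] | D=∅]
1. [S=∅ | E=∅ | C=[((λq. ((λx. x) 3)) 0) :: 6 :: PRIM2(add)] | D=∅]
2. [S=∅ | E=∅ | C=[0 :: (λq. ((λx. x) 3)) :: AP :: 6 :: PRIM2(add)] | D=∅]
3. [S=[0] | E=∅ | C=[(λq. ((λx. x) 3)) :: AP :: 6 :: PRIM2(add)] | D=∅]
4. [S=[clo(λq. ((λx. x) 3), ∅) :: 0] | E=∅ | C=[AP :: 6 :: PRIM2(add)] | D=∅]
5. [S=∅ | E={q↦0} | C=[((λx. x) 3)] | D=[(∅, ∅, [6 :: PRIM2(add)])]]
6. [S=∅ | E={q↦0} | C=[3 :: (λx. x) :: AP] | D=[(∅, ∅, [6 :: PRIM2(add)])]]
7. [S=[3] | E={q↦0} | C=[(λx. x) :: AP] | D=[(∅, ∅, [6 :: PRIM2(add)])]]
8. [S=[clo(λx. x, {q↦0}) :: 3] | E={q↦0} | C=[AP] | D=[(∅, ∅, [6 :: PRIM2(add)])]]
9. [S=∅ | E={x↦3, q↦0} | C=[x] | D=[(∅, {q↦0}, ∅) :: (∅, ∅, [6 :: PRIM2(add)])]]
10. [S=[3] | E={x↦3, q↦0} | C=∅ | D=[(∅, {q↦0}, ∅) :: (∅, ∅, [6 :: PRIM2(add)])]]
11. [S=[3] | E={q↦0} | C=∅ | D=[(∅, ∅, [6 :: PRIM2(add)])]]
12. [S=[3] | E=∅ | C=[6 :: PRIM2(add)] | D=∅]
13. [S=[6 :: 3] | E=∅ | C=[PRIM2(add)] | D=∅]
14. [S=[9] | E=∅ | C=∅ | D=∅]
→ final value 9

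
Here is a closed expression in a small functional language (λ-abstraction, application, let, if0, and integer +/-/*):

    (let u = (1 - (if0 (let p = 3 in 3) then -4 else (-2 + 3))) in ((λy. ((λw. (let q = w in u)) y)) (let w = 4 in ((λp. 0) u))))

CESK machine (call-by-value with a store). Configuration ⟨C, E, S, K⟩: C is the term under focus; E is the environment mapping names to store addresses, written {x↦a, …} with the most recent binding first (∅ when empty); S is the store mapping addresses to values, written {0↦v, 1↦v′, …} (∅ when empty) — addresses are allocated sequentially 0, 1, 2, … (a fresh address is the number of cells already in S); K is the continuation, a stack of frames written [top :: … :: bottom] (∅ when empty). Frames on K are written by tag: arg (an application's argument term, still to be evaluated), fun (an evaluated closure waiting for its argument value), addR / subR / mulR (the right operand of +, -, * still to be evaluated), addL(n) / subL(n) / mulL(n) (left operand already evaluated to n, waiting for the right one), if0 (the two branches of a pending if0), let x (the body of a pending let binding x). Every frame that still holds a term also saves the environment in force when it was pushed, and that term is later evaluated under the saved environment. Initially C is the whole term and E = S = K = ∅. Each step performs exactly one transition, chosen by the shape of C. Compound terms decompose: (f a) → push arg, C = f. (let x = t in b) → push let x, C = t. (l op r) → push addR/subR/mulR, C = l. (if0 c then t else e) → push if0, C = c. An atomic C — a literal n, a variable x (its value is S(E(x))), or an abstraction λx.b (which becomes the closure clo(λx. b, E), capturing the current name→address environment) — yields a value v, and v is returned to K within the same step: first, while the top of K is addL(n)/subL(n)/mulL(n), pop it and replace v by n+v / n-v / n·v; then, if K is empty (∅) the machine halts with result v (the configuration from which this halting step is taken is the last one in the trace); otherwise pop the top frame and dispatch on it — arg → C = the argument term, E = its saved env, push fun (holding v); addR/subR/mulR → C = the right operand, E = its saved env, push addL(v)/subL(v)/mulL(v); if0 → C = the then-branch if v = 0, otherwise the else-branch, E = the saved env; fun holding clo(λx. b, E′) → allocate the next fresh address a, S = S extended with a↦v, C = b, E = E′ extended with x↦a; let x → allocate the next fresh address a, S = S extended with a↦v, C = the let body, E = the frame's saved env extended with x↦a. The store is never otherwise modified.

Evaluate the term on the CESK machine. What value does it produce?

Answer: 0

Execution trace:
step 0: [C=(let u = (1 - (if0 (let p = 3 in 3) then -4 else (-2 + 3))) in ((λy. ((λw. (let q = w in u)) y)) (let w = 4 in ((λp. 0) u)))) | E=∅ | S=∅ | K=∅]
step 1: [C=(1 - (if0 (let p = 3 in 3) then -4 else (-2 + 3))) | E=∅ | S=∅ | K=[let u]]
step 2: [C=1 | E=∅ | S=∅ | K=[subR :: let u]]
step 3: [C=(if0 (let p = 3 in 3) then -4 else (-2 + 3)) | E=∅ | S=∅ | K=[subL(1) :: let u]]
step 4: [C=(let p = 3 in 3) | E=∅ | S=∅ | K=[if0 :: subL(1) :: let u]]
step 5: [C=3 | E=∅ | S=∅ | K=[let p :: if0 :: subL(1) :: let u]]
step 6: [C=3 | E={p↦0} | S={0↦3} | K=[if0 :: subL(1) :: let u]]
step 7: [C=(-2 + 3) | E=∅ | S={0↦3} | K=[subL(1) :: let u]]
step 8: [C=-2 | E=∅ | S={0↦3} | K=[addR :: subL(1) :: let u]]
step 9: [C=3 | E=∅ | S={0↦3} | K=[addL(-2) :: subL(1) :: let u]]
step 10: [C=((λy. ((λw. (let q = w in u)) y)) (let w = 4 in ((λp. 0) u))) | E={u↦1} | S={0↦3, 1↦0} | K=∅]
step 11: [C=(λy. ((λw. (let q = w in u)) y)) | E={u↦1} | S={0↦3, 1↦0} | K=[arg]]
step 12: [C=(let w = 4 in ((λp. 0) u)) | E={u↦1} | S={0↦3, 1↦0} | K=[fun]]
step 13: [C=4 | E={u↦1} | S={0↦3, 1↦0} | K=[let w :: fun]]
step 14: [C=((λp. 0) u) | E={w↦2, u↦1} | S={0↦3, 1↦0, 2↦4} | K=[fun]]
step 15: [C=(λp. 0) | E={w↦2, u↦1} | S={0↦3, 1↦0, 2↦4} | K=[arg :: fun]]
step 16: [C=u | E={w↦2, u↦1} | S={0↦3, 1↦0, 2↦4} | K=[fun :: fun]]
step 17: [C=0 | E={p↦3, w↦2, u↦1} | S={0↦3, 1↦0, 2↦4, 3↦0} | K=[fun]]
step 18: [C=((λw. (let q = w in u)) y) | E={y↦4, u↦1} | S={0↦3, 1↦0, 2↦4, 3↦0, 4↦0} | K=∅]
step 19: [C=(λw. (let q = w in u)) | E={y↦4, u↦1} | S={0↦3, 1↦0, 2↦4, 3↦0, 4↦0} | K=[arg]]
step 20: [C=y | E={y↦4, u↦1} | S={0↦3, 1↦0, 2↦4, 3↦0, 4↦0} | K=[fun]]
step 21: [C=(let q = w in u) | E={w↦5, y↦4, u↦1} | S={0↦3, 1↦0, 2↦4, 3↦0, 4↦0, 5↦0} | K=∅]
step 22: [C=w | E={w↦5, y↦4, u↦1} | S={0↦3, 1↦0, 2↦4, 3↦0, 4↦0, 5↦0} | K=[let q]]
step 23: [C=u | E={q↦6, w↦5, y↦4, u↦1} | S={0↦3, 1↦0, 2↦4, 3↦0, 4↦0, 5↦0, 6↦0} | K=∅]
→ final value 0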